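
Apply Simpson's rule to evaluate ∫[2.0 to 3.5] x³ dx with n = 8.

f(x) = x³
a = 2.0, b = 3.5, n = 8
h = (b - a)/n = 0.187500

Simpson's rule: (h/3)[f(x₀) + 4f(x₁) + 2f(x₂) + ... + f(xₙ)]

x_0 = 2.0000, f(x_0) = 8.000000, coefficient = 1
x_1 = 2.1875, f(x_1) = 10.467529, coefficient = 4
x_2 = 2.3750, f(x_2) = 13.396484, coefficient = 2
x_3 = 2.5625, f(x_3) = 16.826416, coefficient = 4
x_4 = 2.7500, f(x_4) = 20.796875, coefficient = 2
x_5 = 2.9375, f(x_5) = 25.347412, coefficient = 4
x_6 = 3.1250, f(x_6) = 30.517578, coefficient = 2
x_7 = 3.3125, f(x_7) = 36.346924, coefficient = 4
x_8 = 3.5000, f(x_8) = 42.875000, coefficient = 1

I ≈ (0.187500/3) × 536.250000 = 33.515625
Exact value: 33.515625
Error: 0.000000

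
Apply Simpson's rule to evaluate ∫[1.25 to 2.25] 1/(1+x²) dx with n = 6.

f(x) = 1/(1+x²)
a = 1.25, b = 2.25, n = 6
h = (b - a)/n = 0.166667

Simpson's rule: (h/3)[f(x₀) + 4f(x₁) + 2f(x₂) + ... + f(xₙ)]

x_0 = 1.2500, f(x_0) = 0.390244, coefficient = 1
x_1 = 1.4167, f(x_1) = 0.332564, coefficient = 4
x_2 = 1.5833, f(x_2) = 0.285149, coefficient = 2
x_3 = 1.7500, f(x_3) = 0.246154, coefficient = 4
x_4 = 1.9167, f(x_4) = 0.213967, coefficient = 2
x_5 = 2.0833, f(x_5) = 0.187256, coefficient = 4
x_6 = 2.2500, f(x_6) = 0.164948, coefficient = 1

I ≈ (0.166667/3) × 4.617318 = 0.256518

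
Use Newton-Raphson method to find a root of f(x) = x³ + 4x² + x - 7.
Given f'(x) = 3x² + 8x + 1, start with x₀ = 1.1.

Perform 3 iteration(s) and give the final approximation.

f(x) = x³ + 4x² + x - 7
f'(x) = 3x² + 8x + 1
x₀ = 1.1

Newton-Raphson formula: x_{n+1} = x_n - f(x_n)/f'(x_n)

Iteration 1:
  f(1.100000) = 0.271000
  f'(1.100000) = 13.430000
  x_1 = 1.100000 - 0.271000/13.430000 = 1.079821
Iteration 2:
  f(1.079821) = 0.002964
  f'(1.079821) = 13.136612
  x_2 = 1.079821 - 0.002964/13.136612 = 1.079596
Iteration 3:
  f(1.079596) = 0.000000
  f'(1.079596) = 13.133346
  x_3 = 1.079596 - 0.000000/13.133346 = 1.079596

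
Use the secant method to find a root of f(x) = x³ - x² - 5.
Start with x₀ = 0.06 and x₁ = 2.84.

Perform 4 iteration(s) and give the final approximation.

f(x) = x³ - x² - 5
x₀ = 0.06, x₁ = 2.84

Secant formula: x_{n+1} = x_n - f(x_n)(x_n - x_{n-1})/(f(x_n) - f(x_{n-1}))

Iteration 1:
  f(0.060000) = -5.003384
  f(2.840000) = 9.840704
  x_2 = 2.840000 - 9.840704×(2.840000 - 0.060000)/(9.840704 - (-5.003384))
       = 0.997033
Iteration 2:
  f(2.840000) = 9.840704
  f(0.997033) = -5.002949
  x_3 = 0.997033 - (-5.002949)×(0.997033 - 2.840000)/(-5.002949 - 9.840704)
       = 1.618192
Iteration 3:
  f(0.997033) = -5.002949
  f(1.618192) = -3.381234
  x_4 = 1.618192 - (-3.381234)×(1.618192 - 0.997033)/(-3.381234 - (-5.002949))
       = 2.913293
Iteration 4:
  f(1.618192) = -3.381234
  f(2.913293) = 11.238650
  x_5 = 2.913293 - 11.238650×(2.913293 - 1.618192)/(11.238650 - (-3.381234))
       = 1.917719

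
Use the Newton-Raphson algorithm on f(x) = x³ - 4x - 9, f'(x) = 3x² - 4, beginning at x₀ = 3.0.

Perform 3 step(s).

f(x) = x³ - 4x - 9
f'(x) = 3x² - 4
x₀ = 3.0

Newton-Raphson formula: x_{n+1} = x_n - f(x_n)/f'(x_n)

Iteration 1:
  f(3.000000) = 6.000000
  f'(3.000000) = 23.000000
  x_1 = 3.000000 - 6.000000/23.000000 = 2.739130
Iteration 2:
  f(2.739130) = 0.594723
  f'(2.739130) = 18.508507
  x_2 = 2.739130 - 0.594723/18.508507 = 2.706998
Iteration 3:
  f(2.706998) = 0.008451
  f'(2.706998) = 17.983514
  x_3 = 2.706998 - 0.008451/17.983514 = 2.706528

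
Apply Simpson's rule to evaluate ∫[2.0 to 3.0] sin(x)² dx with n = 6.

f(x) = sin(x)²
a = 2.0, b = 3.0, n = 6
h = (b - a)/n = 0.166667

Simpson's rule: (h/3)[f(x₀) + 4f(x₁) + 2f(x₂) + ... + f(xₙ)]

x_0 = 2.0000, f(x_0) = 0.826822, coefficient = 1
x_1 = 2.1667, f(x_1) = 0.685022, coefficient = 4
x_2 = 2.3333, f(x_2) = 0.522853, coefficient = 2
x_3 = 2.5000, f(x_3) = 0.358169, coefficient = 4
x_4 = 2.6667, f(x_4) = 0.209098, coefficient = 2
x_5 = 2.8333, f(x_5) = 0.092052, coefficient = 4
x_6 = 3.0000, f(x_6) = 0.019915, coefficient = 1

I ≈ (0.166667/3) × 6.851609 = 0.380645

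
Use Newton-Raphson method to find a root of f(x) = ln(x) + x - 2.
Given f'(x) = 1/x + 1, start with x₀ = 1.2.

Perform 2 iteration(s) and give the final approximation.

f(x) = ln(x) + x - 2
f'(x) = 1/x + 1
x₀ = 1.2

Newton-Raphson formula: x_{n+1} = x_n - f(x_n)/f'(x_n)

Iteration 1:
  f(1.200000) = -0.617678
  f'(1.200000) = 1.833333
  x_1 = 1.200000 - (-0.617678)/1.833333 = 1.536916
Iteration 2:
  f(1.536916) = -0.033307
  f'(1.536916) = 1.650654
  x_2 = 1.536916 - (-0.033307)/1.650654 = 1.557094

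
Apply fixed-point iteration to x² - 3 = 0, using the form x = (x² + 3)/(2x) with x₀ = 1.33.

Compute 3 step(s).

Equation: x² - 3 = 0
Fixed-point form: x = (x² + 3)/(2x)
x₀ = 1.33

x_1 = g(1.330000) = 1.792820
x_2 = g(1.792820) = 1.733081
x_3 = g(1.733081) = 1.732051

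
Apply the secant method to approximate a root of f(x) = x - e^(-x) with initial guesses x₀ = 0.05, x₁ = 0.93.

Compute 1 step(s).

f(x) = x - e^(-x)
x₀ = 0.05, x₁ = 0.93

Secant formula: x_{n+1} = x_n - f(x_n)(x_n - x_{n-1})/(f(x_n) - f(x_{n-1}))

Iteration 1:
  f(0.050000) = -0.901229
  f(0.930000) = 0.535446
  x_2 = 0.930000 - 0.535446×(0.930000 - 0.050000)/(0.535446 - (-0.901229))
       = 0.602026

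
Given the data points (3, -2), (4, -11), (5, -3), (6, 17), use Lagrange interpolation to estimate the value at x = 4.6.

Lagrange interpolation formula:
P(x) = Σ yᵢ × Lᵢ(x)
where Lᵢ(x) = Π_{j≠i} (x - xⱼ)/(xᵢ - xⱼ)

L_0(4.6) = (4.6 - 4)/(3 - 4) × (4.6 - 5)/(3 - 5) × (4.6 - 6)/(3 - 6) = -0.056000
L_1(4.6) = (4.6 - 3)/(4 - 3) × (4.6 - 5)/(4 - 5) × (4.6 - 6)/(4 - 6) = 0.448000
L_2(4.6) = (4.6 - 3)/(5 - 3) × (4.6 - 4)/(5 - 4) × (4.6 - 6)/(5 - 6) = 0.672000
L_3(4.6) = (4.6 - 3)/(6 - 3) × (4.6 - 4)/(6 - 4) × (4.6 - 5)/(6 - 5) = -0.064000

P(4.6) = (-2)×L_0(4.6) + (-11)×L_1(4.6) + (-3)×L_2(4.6) + 17×L_3(4.6)
P(4.6) = -7.920000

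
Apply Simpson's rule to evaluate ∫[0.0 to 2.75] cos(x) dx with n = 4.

f(x) = cos(x)
a = 0.0, b = 2.75, n = 4
h = (b - a)/n = 0.687500

Simpson's rule: (h/3)[f(x₀) + 4f(x₁) + 2f(x₂) + ... + f(xₙ)]

x_0 = 0.0000, f(x_0) = 1.000000, coefficient = 1
x_1 = 0.6875, f(x_1) = 0.772835, coefficient = 4
x_2 = 1.3750, f(x_2) = 0.194548, coefficient = 2
x_3 = 2.0625, f(x_3) = -0.472128, coefficient = 4
x_4 = 2.7500, f(x_4) = -0.924302, coefficient = 1

I ≈ (0.687500/3) × 1.667619 = 0.382163
Exact value: 0.381661
Error: 0.000502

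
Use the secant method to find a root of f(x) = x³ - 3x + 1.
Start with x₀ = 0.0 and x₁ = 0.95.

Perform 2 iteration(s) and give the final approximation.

f(x) = x³ - 3x + 1
x₀ = 0.0, x₁ = 0.95

Secant formula: x_{n+1} = x_n - f(x_n)(x_n - x_{n-1})/(f(x_n) - f(x_{n-1}))

Iteration 1:
  f(0.000000) = 1.000000
  f(0.950000) = -0.992625
  x_2 = 0.950000 - (-0.992625)×(0.950000 - 0.000000)/(-0.992625 - 1.000000)
       = 0.476758
Iteration 2:
  f(0.950000) = -0.992625
  f(0.476758) = -0.321908
  x_3 = 0.476758 - (-0.321908)×(0.476758 - 0.950000)/(-0.321908 - (-0.992625))
       = 0.249628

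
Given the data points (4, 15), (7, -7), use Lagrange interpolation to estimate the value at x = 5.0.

Lagrange interpolation formula:
P(x) = Σ yᵢ × Lᵢ(x)
where Lᵢ(x) = Π_{j≠i} (x - xⱼ)/(xᵢ - xⱼ)

L_0(5.0) = (5.0 - 7)/(4 - 7) = 0.666667
L_1(5.0) = (5.0 - 4)/(7 - 4) = 0.333333

P(5.0) = 15×L_0(5.0) + (-7)×L_1(5.0)
P(5.0) = 7.666667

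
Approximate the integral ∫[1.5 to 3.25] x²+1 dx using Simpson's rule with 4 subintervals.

f(x) = x²+1
a = 1.5, b = 3.25, n = 4
h = (b - a)/n = 0.437500

Simpson's rule: (h/3)[f(x₀) + 4f(x₁) + 2f(x₂) + ... + f(xₙ)]

x_0 = 1.5000, f(x_0) = 3.250000, coefficient = 1
x_1 = 1.9375, f(x_1) = 4.753906, coefficient = 4
x_2 = 2.3750, f(x_2) = 6.640625, coefficient = 2
x_3 = 2.8125, f(x_3) = 8.910156, coefficient = 4
x_4 = 3.2500, f(x_4) = 11.562500, coefficient = 1

I ≈ (0.437500/3) × 82.750000 = 12.067708
Exact value: 12.067708
Error: 0.000000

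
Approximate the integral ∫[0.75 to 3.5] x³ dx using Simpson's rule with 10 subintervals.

f(x) = x³
a = 0.75, b = 3.5, n = 10
h = (b - a)/n = 0.275000

Simpson's rule: (h/3)[f(x₀) + 4f(x₁) + 2f(x₂) + ... + f(xₙ)]

x_0 = 0.7500, f(x_0) = 0.421875, coefficient = 1
x_1 = 1.0250, f(x_1) = 1.076891, coefficient = 4
x_2 = 1.3000, f(x_2) = 2.197000, coefficient = 2
x_3 = 1.5750, f(x_3) = 3.906984, coefficient = 4
x_4 = 1.8500, f(x_4) = 6.331625, coefficient = 2
x_5 = 2.1250, f(x_5) = 9.595703, coefficient = 4
x_6 = 2.4000, f(x_6) = 13.824000, coefficient = 2
x_7 = 2.6750, f(x_7) = 19.141297, coefficient = 4
x_8 = 2.9500, f(x_8) = 25.672375, coefficient = 2
x_9 = 3.2250, f(x_9) = 33.542016, coefficient = 4
x_10 = 3.5000, f(x_10) = 42.875000, coefficient = 1

I ≈ (0.275000/3) × 408.398438 = 37.436523
Exact value: 37.436523
Error: 0.000000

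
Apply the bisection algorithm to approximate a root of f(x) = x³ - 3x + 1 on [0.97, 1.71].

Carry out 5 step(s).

f(x) = x³ - 3x + 1
Initial interval: [0.97, 1.71]

Iteration 1:
  c_1 = (0.970000 + 1.710000)/2 = 1.340000
  f(c_1) = f(1.340000) = -0.613896
  f(a) × f(c) ≥ 0, new interval: [1.340000, 1.710000]
Iteration 2:
  c_2 = (1.340000 + 1.710000)/2 = 1.525000
  f(c_2) = f(1.525000) = -0.028422
  f(a) × f(c) ≥ 0, new interval: [1.525000, 1.710000]
Iteration 3:
  c_3 = (1.525000 + 1.710000)/2 = 1.617500
  f(c_3) = f(1.617500) = 0.379375
  f(a) × f(c) < 0, new interval: [1.525000, 1.617500]
Iteration 4:
  c_4 = (1.525000 + 1.617500)/2 = 1.571250
  f(c_4) = f(1.571250) = 0.165394
  f(a) × f(c) < 0, new interval: [1.525000, 1.571250]
Iteration 5:
  c_5 = (1.525000 + 1.571250)/2 = 1.548125
  f(c_5) = f(1.548125) = 0.066002
  f(a) × f(c) < 0, new interval: [1.525000, 1.548125]

After 5 iteration(s), the approximation is c_5 = 1.548125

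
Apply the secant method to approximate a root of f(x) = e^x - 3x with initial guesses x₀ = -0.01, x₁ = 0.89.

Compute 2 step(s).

f(x) = e^x - 3x
x₀ = -0.01, x₁ = 0.89

Secant formula: x_{n+1} = x_n - f(x_n)(x_n - x_{n-1})/(f(x_n) - f(x_{n-1}))

Iteration 1:
  f(-0.010000) = 1.020050
  f(0.890000) = -0.234870
  x_2 = 0.890000 - (-0.234870)×(0.890000 - (-0.010000))/(-0.234870 - 1.020050)
       = 0.721556
Iteration 2:
  f(0.890000) = -0.234870
  f(0.721556) = -0.107036
  x_3 = 0.721556 - (-0.107036)×(0.721556 - 0.890000)/(-0.107036 - (-0.234870))
       = 0.580518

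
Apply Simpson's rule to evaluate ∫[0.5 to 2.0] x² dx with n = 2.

f(x) = x²
a = 0.5, b = 2.0, n = 2
h = (b - a)/n = 0.750000

Simpson's rule: (h/3)[f(x₀) + 4f(x₁) + 2f(x₂) + ... + f(xₙ)]

x_0 = 0.5000, f(x_0) = 0.250000, coefficient = 1
x_1 = 1.2500, f(x_1) = 1.562500, coefficient = 4
x_2 = 2.0000, f(x_2) = 4.000000, coefficient = 1

I ≈ (0.750000/3) × 10.500000 = 2.625000
Exact value: 2.625000
Error: 0.000000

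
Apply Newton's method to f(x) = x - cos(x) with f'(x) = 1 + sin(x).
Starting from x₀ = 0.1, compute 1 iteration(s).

f(x) = x - cos(x)
f'(x) = 1 + sin(x)
x₀ = 0.1

Newton-Raphson formula: x_{n+1} = x_n - f(x_n)/f'(x_n)

Iteration 1:
  f(0.100000) = -0.895004
  f'(0.100000) = 1.099833
  x_1 = 0.100000 - (-0.895004)/1.099833 = 0.913763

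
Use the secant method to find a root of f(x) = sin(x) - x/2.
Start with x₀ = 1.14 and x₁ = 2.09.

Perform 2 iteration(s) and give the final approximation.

f(x) = sin(x) - x/2
x₀ = 1.14, x₁ = 2.09

Secant formula: x_{n+1} = x_n - f(x_n)(x_n - x_{n-1})/(f(x_n) - f(x_{n-1}))

Iteration 1:
  f(1.140000) = 0.338633
  f(2.090000) = -0.176785
  x_2 = 2.090000 - (-0.176785)×(2.090000 - 1.140000)/(-0.176785 - 0.338633)
       = 1.764156
Iteration 2:
  f(2.090000) = -0.176785
  f(1.764156) = 0.099286
  x_3 = 1.764156 - 0.099286×(1.764156 - 2.090000)/(0.099286 - (-0.176785))
       = 1.881342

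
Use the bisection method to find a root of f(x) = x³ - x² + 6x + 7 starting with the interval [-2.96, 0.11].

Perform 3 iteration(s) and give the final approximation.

f(x) = x³ - x² + 6x + 7
Initial interval: [-2.96, 0.11]

Iteration 1:
  c_1 = (-2.960000 + 0.110000)/2 = -1.425000
  f(c_1) = f(-1.425000) = -6.474266
  f(a) × f(c) ≥ 0, new interval: [-1.425000, 0.110000]
Iteration 2:
  c_2 = (-1.425000 + 0.110000)/2 = -0.657500
  f(c_2) = f(-0.657500) = 2.338452
  f(a) × f(c) < 0, new interval: [-1.425000, -0.657500]
Iteration 3:
  c_3 = (-1.425000 + (-0.657500))/2 = -1.041250
  f(c_3) = f(-1.041250) = -1.460626
  f(a) × f(c) ≥ 0, new interval: [-1.041250, -0.657500]

After 3 iteration(s), the approximation is c_3 = -1.041250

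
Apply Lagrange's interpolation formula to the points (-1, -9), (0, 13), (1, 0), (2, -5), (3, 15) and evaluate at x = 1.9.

Lagrange interpolation formula:
P(x) = Σ yᵢ × Lᵢ(x)
where Lᵢ(x) = Π_{j≠i} (x - xⱼ)/(xᵢ - xⱼ)

L_0(1.9) = (1.9 - 0)/(-1 - 0) × (1.9 - 1)/(-1 - 1) × (1.9 - 2)/(-1 - 2) × (1.9 - 3)/(-1 - 3) = 0.007838
L_1(1.9) = (1.9 - (-1))/(0 - (-1)) × (1.9 - 1)/(0 - 1) × (1.9 - 2)/(0 - 2) × (1.9 - 3)/(0 - 3) = -0.047850
L_2(1.9) = (1.9 - (-1))/(1 - (-1)) × (1.9 - 0)/(1 - 0) × (1.9 - 2)/(1 - 2) × (1.9 - 3)/(1 - 3) = 0.151525
L_3(1.9) = (1.9 - (-1))/(2 - (-1)) × (1.9 - 0)/(2 - 0) × (1.9 - 1)/(2 - 1) × (1.9 - 3)/(2 - 3) = 0.909150
L_4(1.9) = (1.9 - (-1))/(3 - (-1)) × (1.9 - 0)/(3 - 0) × (1.9 - 1)/(3 - 1) × (1.9 - 2)/(3 - 2) = -0.020663

P(1.9) = (-9)×L_0(1.9) + 13×L_1(1.9) + 0×L_2(1.9) + (-5)×L_3(1.9) + 15×L_4(1.9)
P(1.9) = -5.548275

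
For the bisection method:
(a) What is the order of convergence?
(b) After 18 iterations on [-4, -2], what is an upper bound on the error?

(a) Bisection has linear (order 1) convergence; the error is halved each step.

(b) Error bound = (b-a)/2^n = (-2 - (-4))/2^{18}
    = 2/2^{18}

(a) 1 (linear); (b) error ≤ 7.63e-06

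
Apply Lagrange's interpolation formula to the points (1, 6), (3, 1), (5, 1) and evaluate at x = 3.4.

Lagrange interpolation formula:
P(x) = Σ yᵢ × Lᵢ(x)
where Lᵢ(x) = Π_{j≠i} (x - xⱼ)/(xᵢ - xⱼ)

L_0(3.4) = (3.4 - 3)/(1 - 3) × (3.4 - 5)/(1 - 5) = -0.080000
L_1(3.4) = (3.4 - 1)/(3 - 1) × (3.4 - 5)/(3 - 5) = 0.960000
L_2(3.4) = (3.4 - 1)/(5 - 1) × (3.4 - 3)/(5 - 3) = 0.120000

P(3.4) = 6×L_0(3.4) + 1×L_1(3.4) + 1×L_2(3.4)
P(3.4) = 0.600000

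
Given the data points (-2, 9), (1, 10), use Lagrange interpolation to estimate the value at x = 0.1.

Lagrange interpolation formula:
P(x) = Σ yᵢ × Lᵢ(x)
where Lᵢ(x) = Π_{j≠i} (x - xⱼ)/(xᵢ - xⱼ)

L_0(0.1) = (0.1 - 1)/(-2 - 1) = 0.300000
L_1(0.1) = (0.1 - (-2))/(1 - (-2)) = 0.700000

P(0.1) = 9×L_0(0.1) + 10×L_1(0.1)
P(0.1) = 9.700000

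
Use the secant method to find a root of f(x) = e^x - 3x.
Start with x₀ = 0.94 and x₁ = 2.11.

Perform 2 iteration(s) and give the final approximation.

f(x) = e^x - 3x
x₀ = 0.94, x₁ = 2.11

Secant formula: x_{n+1} = x_n - f(x_n)(x_n - x_{n-1})/(f(x_n) - f(x_{n-1}))

Iteration 1:
  f(0.940000) = -0.260019
  f(2.110000) = 1.918241
  x_2 = 2.110000 - 1.918241×(2.110000 - 0.940000)/(1.918241 - (-0.260019))
       = 1.079663
Iteration 2:
  f(2.110000) = 1.918241
  f(1.079663) = -0.295302
  x_3 = 1.079663 - (-0.295302)×(1.079663 - 2.110000)/(-0.295302 - 1.918241)
       = 1.217117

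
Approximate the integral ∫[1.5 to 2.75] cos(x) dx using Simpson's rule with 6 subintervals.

f(x) = cos(x)
a = 1.5, b = 2.75, n = 6
h = (b - a)/n = 0.208333

Simpson's rule: (h/3)[f(x₀) + 4f(x₁) + 2f(x₂) + ... + f(xₙ)]

x_0 = 1.5000, f(x_0) = 0.070737, coefficient = 1
x_1 = 1.7083, f(x_1) = -0.137104, coefficient = 4
x_2 = 1.9167, f(x_2) = -0.339016, coefficient = 2
x_3 = 2.1250, f(x_3) = -0.526266, coefficient = 4
x_4 = 2.3333, f(x_4) = -0.690758, coefficient = 2
x_5 = 2.5417, f(x_5) = -0.825377, coefficient = 4
x_6 = 2.7500, f(x_6) = -0.924302, coefficient = 1

I ≈ (0.208333/3) × -8.868103 = -0.615840
Exact value: -0.615834
Error: 0.000006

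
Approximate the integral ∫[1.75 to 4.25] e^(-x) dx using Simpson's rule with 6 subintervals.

f(x) = e^(-x)
a = 1.75, b = 4.25, n = 6
h = (b - a)/n = 0.416667

Simpson's rule: (h/3)[f(x₀) + 4f(x₁) + 2f(x₂) + ... + f(xₙ)]

x_0 = 1.7500, f(x_0) = 0.173774, coefficient = 1
x_1 = 2.1667, f(x_1) = 0.114559, coefficient = 4
x_2 = 2.5833, f(x_2) = 0.075522, coefficient = 2
x_3 = 3.0000, f(x_3) = 0.049787, coefficient = 4
x_4 = 3.4167, f(x_4) = 0.032822, coefficient = 2
x_5 = 3.8333, f(x_5) = 0.021637, coefficient = 4
x_6 = 4.2500, f(x_6) = 0.014264, coefficient = 1

I ≈ (0.416667/3) × 1.148658 = 0.159536
Exact value: 0.159510
Error: 0.000026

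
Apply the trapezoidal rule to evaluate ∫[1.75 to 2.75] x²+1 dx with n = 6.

f(x) = x²+1
a = 1.75, b = 2.75, n = 6
h = (b - a)/n = 0.166667

Trapezoidal rule: (h/2)[f(x₀) + 2f(x₁) + 2f(x₂) + ... + f(xₙ)]

x_0 = 1.7500, f(x_0) = 4.062500, coefficient = 1
x_1 = 1.9167, f(x_1) = 4.673611, coefficient = 2
x_2 = 2.0833, f(x_2) = 5.340278, coefficient = 2
x_3 = 2.2500, f(x_3) = 6.062500, coefficient = 2
x_4 = 2.4167, f(x_4) = 6.840278, coefficient = 2
x_5 = 2.5833, f(x_5) = 7.673611, coefficient = 2
x_6 = 2.7500, f(x_6) = 8.562500, coefficient = 1

I ≈ (0.166667/2) × 73.805556 = 6.150463
Exact value: 6.145833
Error: 0.004630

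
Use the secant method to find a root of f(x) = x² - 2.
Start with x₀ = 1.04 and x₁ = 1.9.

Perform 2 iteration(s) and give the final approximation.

f(x) = x² - 2
x₀ = 1.04, x₁ = 1.9

Secant formula: x_{n+1} = x_n - f(x_n)(x_n - x_{n-1})/(f(x_n) - f(x_{n-1}))

Iteration 1:
  f(1.040000) = -0.918400
  f(1.900000) = 1.610000
  x_2 = 1.900000 - 1.610000×(1.900000 - 1.040000)/(1.610000 - (-0.918400))
       = 1.352381
Iteration 2:
  f(1.900000) = 1.610000
  f(1.352381) = -0.171066
  x_3 = 1.352381 - (-0.171066)×(1.352381 - 1.900000)/(-0.171066 - 1.610000)
       = 1.404978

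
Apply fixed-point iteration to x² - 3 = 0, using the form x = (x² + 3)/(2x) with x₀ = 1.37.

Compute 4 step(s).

Equation: x² - 3 = 0
Fixed-point form: x = (x² + 3)/(2x)
x₀ = 1.37

x_1 = g(1.370000) = 1.779891
x_2 = g(1.779891) = 1.732694
x_3 = g(1.732694) = 1.732051
x_4 = g(1.732051) = 1.732051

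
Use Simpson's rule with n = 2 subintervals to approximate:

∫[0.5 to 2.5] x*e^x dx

f(x) = x*e^x
a = 0.5, b = 2.5, n = 2
h = (b - a)/n = 1.000000

Simpson's rule: (h/3)[f(x₀) + 4f(x₁) + 2f(x₂) + ... + f(xₙ)]

x_0 = 0.5000, f(x_0) = 0.824361, coefficient = 1
x_1 = 1.5000, f(x_1) = 6.722534, coefficient = 4
x_2 = 2.5000, f(x_2) = 30.456235, coefficient = 1

I ≈ (1.000000/3) × 58.170730 = 19.390243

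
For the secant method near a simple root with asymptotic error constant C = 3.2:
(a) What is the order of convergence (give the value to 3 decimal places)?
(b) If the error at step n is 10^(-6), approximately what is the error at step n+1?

(a) Secant method has superlinear convergence with order φ = (1+√5)/2 ≈ 1.618.
    This means |e_{n+1}| ≈ C|e_n|^1.618.

(b) With |e_n| = 10^(-6) and C = 3.2:
    |e_{n+1}| ≈ 3.2 × (10^(-6))^1.618 = 3.2 × 10^(-9.71)

(a) ≈ 1.618 (golden ratio); (b) |e_{n+1}| ≈ 6.265e-10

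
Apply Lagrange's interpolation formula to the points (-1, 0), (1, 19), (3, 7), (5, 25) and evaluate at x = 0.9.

Lagrange interpolation formula:
P(x) = Σ yᵢ × Lᵢ(x)
where Lᵢ(x) = Π_{j≠i} (x - xⱼ)/(xᵢ - xⱼ)

L_0(0.9) = (0.9 - 1)/(-1 - 1) × (0.9 - 3)/(-1 - 3) × (0.9 - 5)/(-1 - 5) = 0.017937
L_1(0.9) = (0.9 - (-1))/(1 - (-1)) × (0.9 - 3)/(1 - 3) × (0.9 - 5)/(1 - 5) = 1.022437
L_2(0.9) = (0.9 - (-1))/(3 - (-1)) × (0.9 - 1)/(3 - 1) × (0.9 - 5)/(3 - 5) = -0.048687
L_3(0.9) = (0.9 - (-1))/(5 - (-1)) × (0.9 - 1)/(5 - 1) × (0.9 - 3)/(5 - 3) = 0.008312

P(0.9) = 0×L_0(0.9) + 19×L_1(0.9) + 7×L_2(0.9) + 25×L_3(0.9)
P(0.9) = 19.293312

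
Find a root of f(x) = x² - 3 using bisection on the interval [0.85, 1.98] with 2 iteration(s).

f(x) = x² - 3
Initial interval: [0.85, 1.98]

Iteration 1:
  c_1 = (0.850000 + 1.980000)/2 = 1.415000
  f(c_1) = f(1.415000) = -0.997775
  f(a) × f(c) ≥ 0, new interval: [1.415000, 1.980000]
Iteration 2:
  c_2 = (1.415000 + 1.980000)/2 = 1.697500
  f(c_2) = f(1.697500) = -0.118494
  f(a) × f(c) ≥ 0, new interval: [1.697500, 1.980000]

After 2 iteration(s), the approximation is c_2 = 1.697500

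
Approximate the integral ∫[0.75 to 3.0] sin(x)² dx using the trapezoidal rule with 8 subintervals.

f(x) = sin(x)²
a = 0.75, b = 3.0, n = 8
h = (b - a)/n = 0.281250

Trapezoidal rule: (h/2)[f(x₀) + 2f(x₁) + 2f(x₂) + ... + f(xₙ)]

x_0 = 0.7500, f(x_0) = 0.464631, coefficient = 1
x_1 = 1.0312, f(x_1) = 0.736064, coefficient = 2
x_2 = 1.3125, f(x_2) = 0.934754, coefficient = 2
x_3 = 1.5938, f(x_3) = 0.999473, coefficient = 2
x_4 = 1.8750, f(x_4) = 0.910280, coefficient = 2
x_5 = 2.1562, f(x_5) = 0.694658, coefficient = 2
x_6 = 2.4375, f(x_6) = 0.419052, coefficient = 2
x_7 = 2.7188, f(x_7) = 0.168391, coefficient = 2
x_8 = 3.0000, f(x_8) = 0.019915, coefficient = 1

I ≈ (0.281250/2) × 10.209890 = 1.435766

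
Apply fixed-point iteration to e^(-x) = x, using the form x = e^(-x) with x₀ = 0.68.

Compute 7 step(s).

Equation: e^(-x) = x
Fixed-point form: x = e^(-x)
x₀ = 0.68

x_1 = g(0.680000) = 0.506617
x_2 = g(0.506617) = 0.602531
x_3 = g(0.602531) = 0.547425
x_4 = g(0.547425) = 0.578438
x_5 = g(0.578438) = 0.560774
x_6 = g(0.560774) = 0.570767
x_7 = g(0.570767) = 0.565092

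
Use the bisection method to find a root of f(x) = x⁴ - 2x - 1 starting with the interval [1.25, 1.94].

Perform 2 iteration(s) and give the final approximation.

f(x) = x⁴ - 2x - 1
Initial interval: [1.25, 1.94]

Iteration 1:
  c_1 = (1.250000 + 1.940000)/2 = 1.595000
  f(c_1) = f(1.595000) = 2.282063
  f(a) × f(c) < 0, new interval: [1.250000, 1.595000]
Iteration 2:
  c_2 = (1.250000 + 1.595000)/2 = 1.422500
  f(c_2) = f(1.422500) = 0.249578
  f(a) × f(c) < 0, new interval: [1.250000, 1.422500]

After 2 iteration(s), the approximation is c_2 = 1.422500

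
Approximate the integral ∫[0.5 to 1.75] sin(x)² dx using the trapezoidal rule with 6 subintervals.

f(x) = sin(x)²
a = 0.5, b = 1.75, n = 6
h = (b - a)/n = 0.208333

Trapezoidal rule: (h/2)[f(x₀) + 2f(x₁) + 2f(x₂) + ... + f(xₙ)]

x_0 = 0.5000, f(x_0) = 0.229849, coefficient = 1
x_1 = 0.7083, f(x_1) = 0.423240, coefficient = 2
x_2 = 0.9167, f(x_2) = 0.629766, coefficient = 2
x_3 = 1.1250, f(x_3) = 0.814087, coefficient = 2
x_4 = 1.3333, f(x_4) = 0.944663, coefficient = 2
x_5 = 1.5417, f(x_5) = 0.999152, coefficient = 2
x_6 = 1.7500, f(x_6) = 0.968228, coefficient = 1

I ≈ (0.208333/2) × 8.819892 = 0.918739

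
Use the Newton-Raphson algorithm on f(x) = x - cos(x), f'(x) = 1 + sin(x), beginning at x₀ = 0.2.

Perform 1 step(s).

f(x) = x - cos(x)
f'(x) = 1 + sin(x)
x₀ = 0.2

Newton-Raphson formula: x_{n+1} = x_n - f(x_n)/f'(x_n)

Iteration 1:
  f(0.200000) = -0.780067
  f'(0.200000) = 1.198669
  x_1 = 0.200000 - (-0.780067)/1.198669 = 0.850777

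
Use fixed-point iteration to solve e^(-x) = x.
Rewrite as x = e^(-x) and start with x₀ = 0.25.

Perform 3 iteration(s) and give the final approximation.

Equation: e^(-x) = x
Fixed-point form: x = e^(-x)
x₀ = 0.25

x_1 = g(0.250000) = 0.778801
x_2 = g(0.778801) = 0.458956
x_3 = g(0.458956) = 0.631943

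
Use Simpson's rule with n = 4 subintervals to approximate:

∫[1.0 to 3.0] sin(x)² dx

f(x) = sin(x)²
a = 1.0, b = 3.0, n = 4
h = (b - a)/n = 0.500000

Simpson's rule: (h/3)[f(x₀) + 4f(x₁) + 2f(x₂) + ... + f(xₙ)]

x_0 = 1.0000, f(x_0) = 0.708073, coefficient = 1
x_1 = 1.5000, f(x_1) = 0.994996, coefficient = 4
x_2 = 2.0000, f(x_2) = 0.826822, coefficient = 2
x_3 = 2.5000, f(x_3) = 0.358169, coefficient = 4
x_4 = 3.0000, f(x_4) = 0.019915, coefficient = 1

I ≈ (0.500000/3) × 7.794293 = 1.299049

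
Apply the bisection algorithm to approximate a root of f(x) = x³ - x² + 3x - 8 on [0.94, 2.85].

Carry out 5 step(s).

f(x) = x³ - x² + 3x - 8
Initial interval: [0.94, 2.85]

Iteration 1:
  c_1 = (0.940000 + 2.850000)/2 = 1.895000
  f(c_1) = f(1.895000) = 0.898967
  f(a) × f(c) < 0, new interval: [0.940000, 1.895000]
Iteration 2:
  c_2 = (0.940000 + 1.895000)/2 = 1.417500
  f(c_2) = f(1.417500) = -2.908615
  f(a) × f(c) ≥ 0, new interval: [1.417500, 1.895000]
Iteration 3:
  c_3 = (1.417500 + 1.895000)/2 = 1.656250
  f(c_3) = f(1.656250) = -1.231049
  f(a) × f(c) ≥ 0, new interval: [1.656250, 1.895000]
Iteration 4:
  c_4 = (1.656250 + 1.895000)/2 = 1.775625
  f(c_4) = f(1.775625) = -0.227700
  f(a) × f(c) ≥ 0, new interval: [1.775625, 1.895000]
Iteration 5:
  c_5 = (1.775625 + 1.895000)/2 = 1.835313
  f(c_5) = f(1.835313) = 0.319581
  f(a) × f(c) < 0, new interval: [1.775625, 1.835313]

After 5 iteration(s), the approximation is c_5 = 1.835313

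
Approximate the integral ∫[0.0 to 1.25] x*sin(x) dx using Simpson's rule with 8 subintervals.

f(x) = x*sin(x)
a = 0.0, b = 1.25, n = 8
h = (b - a)/n = 0.156250

Simpson's rule: (h/3)[f(x₀) + 4f(x₁) + 2f(x₂) + ... + f(xₙ)]

x_0 = 0.0000, f(x_0) = 0.000000, coefficient = 1
x_1 = 0.1562, f(x_1) = 0.024315, coefficient = 4
x_2 = 0.3125, f(x_2) = 0.096075, coefficient = 2
x_3 = 0.4688, f(x_3) = 0.211768, coefficient = 4
x_4 = 0.6250, f(x_4) = 0.365686, coefficient = 2
x_5 = 0.7812, f(x_5) = 0.550131, coefficient = 4
x_6 = 0.9375, f(x_6) = 0.755701, coefficient = 2
x_7 = 1.0938, f(x_7) = 0.971638, coefficient = 4
x_8 = 1.2500, f(x_8) = 1.186231, coefficient = 1

I ≈ (0.156250/3) × 10.652561 = 0.554821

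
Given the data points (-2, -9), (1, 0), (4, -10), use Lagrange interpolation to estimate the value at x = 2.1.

Lagrange interpolation formula:
P(x) = Σ yᵢ × Lᵢ(x)
where Lᵢ(x) = Π_{j≠i} (x - xⱼ)/(xᵢ - xⱼ)

L_0(2.1) = (2.1 - 1)/(-2 - 1) × (2.1 - 4)/(-2 - 4) = -0.116111
L_1(2.1) = (2.1 - (-2))/(1 - (-2)) × (2.1 - 4)/(1 - 4) = 0.865556
L_2(2.1) = (2.1 - (-2))/(4 - (-2)) × (2.1 - 1)/(4 - 1) = 0.250556

P(2.1) = (-9)×L_0(2.1) + 0×L_1(2.1) + (-10)×L_2(2.1)
P(2.1) = -1.460556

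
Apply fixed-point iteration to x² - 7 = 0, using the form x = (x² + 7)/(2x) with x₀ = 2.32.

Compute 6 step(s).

Equation: x² - 7 = 0
Fixed-point form: x = (x² + 7)/(2x)
x₀ = 2.32

x_1 = g(2.320000) = 2.668621
x_2 = g(2.668621) = 2.645849
x_3 = g(2.645849) = 2.645751
x_4 = g(2.645751) = 2.645751
x_5 = g(2.645751) = 2.645751
x_6 = g(2.645751) = 2.645751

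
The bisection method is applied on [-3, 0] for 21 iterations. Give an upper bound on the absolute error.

Bisection error bound: |error| ≤ (b-a)/2^n
|error| ≤ (0 - (-3))/2^21 = 3/2^21
|error| ≤ 0.0000014305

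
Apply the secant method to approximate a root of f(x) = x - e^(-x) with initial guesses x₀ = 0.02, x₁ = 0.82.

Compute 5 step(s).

f(x) = x - e^(-x)
x₀ = 0.02, x₁ = 0.82

Secant formula: x_{n+1} = x_n - f(x_n)(x_n - x_{n-1})/(f(x_n) - f(x_{n-1}))

Iteration 1:
  f(0.020000) = -0.960199
  f(0.820000) = 0.379568
  x_2 = 0.820000 - 0.379568×(0.820000 - 0.020000)/(0.379568 - (-0.960199))
       = 0.593353
Iteration 2:
  f(0.820000) = 0.379568
  f(0.593353) = 0.040881
  x_3 = 0.593353 - 0.040881×(0.593353 - 0.820000)/(0.040881 - 0.379568)
       = 0.565996
Iteration 3:
  f(0.593353) = 0.040881
  f(0.565996) = -0.001799
  x_4 = 0.565996 - (-0.001799)×(0.565996 - 0.593353)/(-0.001799 - 0.040881)
       = 0.567149
Iteration 4:
  f(0.565996) = -0.001799
  f(0.567149) = 0.000008
  x_5 = 0.567149 - 0.000008×(0.567149 - 0.565996)/(0.000008 - (-0.001799))
       = 0.567143
Iteration 5:
  f(0.567149) = 0.000008
  f(0.567143) = 0.000000
  x_6 = 0.567143 - 0.000000×(0.567143 - 0.567149)/(0.000000 - 0.000008)
       = 0.567143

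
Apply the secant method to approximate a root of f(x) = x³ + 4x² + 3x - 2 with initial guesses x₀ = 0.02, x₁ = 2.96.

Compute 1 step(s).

f(x) = x³ + 4x² + 3x - 2
x₀ = 0.02, x₁ = 2.96

Secant formula: x_{n+1} = x_n - f(x_n)(x_n - x_{n-1})/(f(x_n) - f(x_{n-1}))

Iteration 1:
  f(0.020000) = -1.938392
  f(2.960000) = 67.860736
  x_2 = 2.960000 - 67.860736×(2.960000 - 0.020000)/(67.860736 - (-1.938392))
       = 0.101647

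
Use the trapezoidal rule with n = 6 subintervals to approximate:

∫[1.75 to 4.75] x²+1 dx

f(x) = x²+1
a = 1.75, b = 4.75, n = 6
h = (b - a)/n = 0.500000

Trapezoidal rule: (h/2)[f(x₀) + 2f(x₁) + 2f(x₂) + ... + f(xₙ)]

x_0 = 1.7500, f(x_0) = 4.062500, coefficient = 1
x_1 = 2.2500, f(x_1) = 6.062500, coefficient = 2
x_2 = 2.7500, f(x_2) = 8.562500, coefficient = 2
x_3 = 3.2500, f(x_3) = 11.562500, coefficient = 2
x_4 = 3.7500, f(x_4) = 15.062500, coefficient = 2
x_5 = 4.2500, f(x_5) = 19.062500, coefficient = 2
x_6 = 4.7500, f(x_6) = 23.562500, coefficient = 1

I ≈ (0.500000/2) × 148.250000 = 37.062500
Exact value: 36.937500
Error: 0.125000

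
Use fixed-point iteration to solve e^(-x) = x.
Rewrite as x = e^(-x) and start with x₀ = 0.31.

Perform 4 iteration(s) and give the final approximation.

Equation: e^(-x) = x
Fixed-point form: x = e^(-x)
x₀ = 0.31

x_1 = g(0.310000) = 0.733447
x_2 = g(0.733447) = 0.480251
x_3 = g(0.480251) = 0.618628
x_4 = g(0.618628) = 0.538683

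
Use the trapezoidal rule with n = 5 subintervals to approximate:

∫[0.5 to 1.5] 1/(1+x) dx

f(x) = 1/(1+x)
a = 0.5, b = 1.5, n = 5
h = (b - a)/n = 0.200000

Trapezoidal rule: (h/2)[f(x₀) + 2f(x₁) + 2f(x₂) + ... + f(xₙ)]

x_0 = 0.5000, f(x_0) = 0.666667, coefficient = 1
x_1 = 0.7000, f(x_1) = 0.588235, coefficient = 2
x_2 = 0.9000, f(x_2) = 0.526316, coefficient = 2
x_3 = 1.1000, f(x_3) = 0.476190, coefficient = 2
x_4 = 1.3000, f(x_4) = 0.434783, coefficient = 2
x_5 = 1.5000, f(x_5) = 0.400000, coefficient = 1

I ≈ (0.200000/2) × 5.117715 = 0.511772
Exact value: 0.510826
Error: 0.000946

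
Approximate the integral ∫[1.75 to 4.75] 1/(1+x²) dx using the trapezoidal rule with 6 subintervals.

f(x) = 1/(1+x²)
a = 1.75, b = 4.75, n = 6
h = (b - a)/n = 0.500000

Trapezoidal rule: (h/2)[f(x₀) + 2f(x₁) + 2f(x₂) + ... + f(xₙ)]

x_0 = 1.7500, f(x_0) = 0.246154, coefficient = 1
x_1 = 2.2500, f(x_1) = 0.164948, coefficient = 2
x_2 = 2.7500, f(x_2) = 0.116788, coefficient = 2
x_3 = 3.2500, f(x_3) = 0.086486, coefficient = 2
x_4 = 3.7500, f(x_4) = 0.066390, coefficient = 2
x_5 = 4.2500, f(x_5) = 0.052459, coefficient = 2
x_6 = 4.7500, f(x_6) = 0.042440, coefficient = 1

I ≈ (0.500000/2) × 1.262739 = 0.315685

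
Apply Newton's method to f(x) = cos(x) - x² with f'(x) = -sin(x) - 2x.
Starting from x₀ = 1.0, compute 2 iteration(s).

f(x) = cos(x) - x²
f'(x) = -sin(x) - 2x
x₀ = 1.0

Newton-Raphson formula: x_{n+1} = x_n - f(x_n)/f'(x_n)

Iteration 1:
  f(1.000000) = -0.459698
  f'(1.000000) = -2.841471
  x_1 = 1.000000 - (-0.459698)/(-2.841471) = 0.838218
Iteration 2:
  f(0.838218) = -0.033822
  f'(0.838218) = -2.419890
  x_2 = 0.838218 - (-0.033822)/(-2.419890) = 0.824242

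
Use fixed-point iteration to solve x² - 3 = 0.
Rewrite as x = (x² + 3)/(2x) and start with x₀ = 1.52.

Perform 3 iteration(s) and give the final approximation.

Equation: x² - 3 = 0
Fixed-point form: x = (x² + 3)/(2x)
x₀ = 1.52

x_1 = g(1.520000) = 1.746842
x_2 = g(1.746842) = 1.732113
x_3 = g(1.732113) = 1.732051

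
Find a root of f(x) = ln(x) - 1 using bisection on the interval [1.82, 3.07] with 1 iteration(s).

f(x) = ln(x) - 1
Initial interval: [1.82, 3.07]

Iteration 1:
  c_1 = (1.820000 + 3.070000)/2 = 2.445000
  f(c_1) = f(2.445000) = -0.105955
  f(a) × f(c) ≥ 0, new interval: [2.445000, 3.070000]

After 1 iteration(s), the approximation is c_1 = 2.445000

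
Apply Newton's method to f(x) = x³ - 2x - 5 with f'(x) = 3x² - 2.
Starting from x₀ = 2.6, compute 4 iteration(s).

f(x) = x³ - 2x - 5
f'(x) = 3x² - 2
x₀ = 2.6

Newton-Raphson formula: x_{n+1} = x_n - f(x_n)/f'(x_n)

Iteration 1:
  f(2.600000) = 7.376000
  f'(2.600000) = 18.280000
  x_1 = 2.600000 - 7.376000/18.280000 = 2.196499
Iteration 2:
  f(2.196499) = 1.204247
  f'(2.196499) = 12.473822
  x_2 = 2.196499 - 1.204247/12.473822 = 2.099957
Iteration 3:
  f(2.099957) = 0.060517
  f'(2.099957) = 11.229458
  x_3 = 2.099957 - 0.060517/11.229458 = 2.094568
Iteration 4:
  f(2.094568) = 0.000183
  f'(2.094568) = 11.161644
  x_4 = 2.094568 - 0.000183/11.161644 = 2.094551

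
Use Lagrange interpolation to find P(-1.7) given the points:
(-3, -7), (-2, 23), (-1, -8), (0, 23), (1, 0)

Lagrange interpolation formula:
P(x) = Σ yᵢ × Lᵢ(x)
where Lᵢ(x) = Π_{j≠i} (x - xⱼ)/(xᵢ - xⱼ)

L_0(-1.7) = (-1.7 - (-2))/(-3 - (-2)) × (-1.7 - (-1))/(-3 - (-1)) × (-1.7 - 0)/(-3 - 0) × (-1.7 - 1)/(-3 - 1) = -0.040163
L_1(-1.7) = (-1.7 - (-3))/(-2 - (-3)) × (-1.7 - (-1))/(-2 - (-1)) × (-1.7 - 0)/(-2 - 0) × (-1.7 - 1)/(-2 - 1) = 0.696150
L_2(-1.7) = (-1.7 - (-3))/(-1 - (-3)) × (-1.7 - (-2))/(-1 - (-2)) × (-1.7 - 0)/(-1 - 0) × (-1.7 - 1)/(-1 - 1) = 0.447525
L_3(-1.7) = (-1.7 - (-3))/(0 - (-3)) × (-1.7 - (-2))/(0 - (-2)) × (-1.7 - (-1))/(0 - (-1)) × (-1.7 - 1)/(0 - 1) = -0.122850
L_4(-1.7) = (-1.7 - (-3))/(1 - (-3)) × (-1.7 - (-2))/(1 - (-2)) × (-1.7 - (-1))/(1 - (-1)) × (-1.7 - 0)/(1 - 0) = 0.019338

P(-1.7) = (-7)×L_0(-1.7) + 23×L_1(-1.7) + (-8)×L_2(-1.7) + 23×L_3(-1.7) + 0×L_4(-1.7)
P(-1.7) = 9.886837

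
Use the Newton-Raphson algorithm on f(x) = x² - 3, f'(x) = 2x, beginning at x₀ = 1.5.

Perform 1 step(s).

f(x) = x² - 3
f'(x) = 2x
x₀ = 1.5

Newton-Raphson formula: x_{n+1} = x_n - f(x_n)/f'(x_n)

Iteration 1:
  f(1.500000) = -0.750000
  f'(1.500000) = 3.000000
  x_1 = 1.500000 - (-0.750000)/3.000000 = 1.750000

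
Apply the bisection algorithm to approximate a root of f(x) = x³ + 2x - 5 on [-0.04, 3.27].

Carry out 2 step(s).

f(x) = x³ + 2x - 5
Initial interval: [-0.04, 3.27]

Iteration 1:
  c_1 = (-0.040000 + 3.270000)/2 = 1.615000
  f(c_1) = f(1.615000) = 2.442283
  f(a) × f(c) < 0, new interval: [-0.040000, 1.615000]
Iteration 2:
  c_2 = (-0.040000 + 1.615000)/2 = 0.787500
  f(c_2) = f(0.787500) = -2.936627
  f(a) × f(c) ≥ 0, new interval: [0.787500, 1.615000]

After 2 iteration(s), the approximation is c_2 = 0.787500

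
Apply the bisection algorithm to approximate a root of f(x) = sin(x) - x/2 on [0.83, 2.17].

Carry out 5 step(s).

f(x) = sin(x) - x/2
Initial interval: [0.83, 2.17]

Iteration 1:
  c_1 = (0.830000 + 2.170000)/2 = 1.500000
  f(c_1) = f(1.500000) = 0.247495
  f(a) × f(c) ≥ 0, new interval: [1.500000, 2.170000]
Iteration 2:
  c_2 = (1.500000 + 2.170000)/2 = 1.835000
  f(c_2) = f(1.835000) = 0.047801
  f(a) × f(c) ≥ 0, new interval: [1.835000, 2.170000]
Iteration 3:
  c_3 = (1.835000 + 2.170000)/2 = 2.002500
  f(c_3) = f(2.002500) = -0.092996
  f(a) × f(c) < 0, new interval: [1.835000, 2.002500]
Iteration 4:
  c_4 = (1.835000 + 2.002500)/2 = 1.918750
  f(c_4) = f(1.918750) = -0.019303
  f(a) × f(c) < 0, new interval: [1.835000, 1.918750]
Iteration 5:
  c_5 = (1.835000 + 1.918750)/2 = 1.876875
  f(c_5) = f(1.876875) = 0.015085
  f(a) × f(c) ≥ 0, new interval: [1.876875, 1.918750]

After 5 iteration(s), the approximation is c_5 = 1.876875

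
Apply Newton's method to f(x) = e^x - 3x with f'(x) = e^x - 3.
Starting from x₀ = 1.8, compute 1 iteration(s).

f(x) = e^x - 3x
f'(x) = e^x - 3
x₀ = 1.8

Newton-Raphson formula: x_{n+1} = x_n - f(x_n)/f'(x_n)

Iteration 1:
  f(1.800000) = 0.649647
  f'(1.800000) = 3.049647
  x_1 = 1.800000 - 0.649647/3.049647 = 1.586976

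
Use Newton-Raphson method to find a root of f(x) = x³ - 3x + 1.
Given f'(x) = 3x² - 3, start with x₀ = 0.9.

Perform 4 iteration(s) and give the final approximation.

f(x) = x³ - 3x + 1
f'(x) = 3x² - 3
x₀ = 0.9

Newton-Raphson formula: x_{n+1} = x_n - f(x_n)/f'(x_n)

Iteration 1:
  f(0.900000) = -0.971000
  f'(0.900000) = -0.570000
  x_1 = 0.900000 - (-0.971000)/(-0.570000) = -0.803509
Iteration 2:
  f(-0.803509) = 2.891760
  f'(-0.803509) = -1.063121
  x_2 = -0.803509 - 2.891760/(-1.063121) = 1.916558
Iteration 3:
  f(1.916558) = 2.290216
  f'(1.916558) = 8.019582
  x_3 = 1.916558 - 2.290216/8.019582 = 1.630980
Iteration 4:
  f(1.630980) = 0.445623
  f'(1.630980) = 4.980287
  x_4 = 1.630980 - 0.445623/4.980287 = 1.541503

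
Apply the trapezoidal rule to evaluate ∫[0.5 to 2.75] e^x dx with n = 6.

f(x) = e^x
a = 0.5, b = 2.75, n = 6
h = (b - a)/n = 0.375000

Trapezoidal rule: (h/2)[f(x₀) + 2f(x₁) + 2f(x₂) + ... + f(xₙ)]

x_0 = 0.5000, f(x_0) = 1.648721, coefficient = 1
x_1 = 0.8750, f(x_1) = 2.398875, coefficient = 2
x_2 = 1.2500, f(x_2) = 3.490343, coefficient = 2
x_3 = 1.6250, f(x_3) = 5.078419, coefficient = 2
x_4 = 2.0000, f(x_4) = 7.389056, coefficient = 2
x_5 = 2.3750, f(x_5) = 10.751013, coefficient = 2
x_6 = 2.7500, f(x_6) = 15.642632, coefficient = 1

I ≈ (0.375000/2) × 75.506766 = 14.157519
Exact value: 13.993911
Error: 0.163608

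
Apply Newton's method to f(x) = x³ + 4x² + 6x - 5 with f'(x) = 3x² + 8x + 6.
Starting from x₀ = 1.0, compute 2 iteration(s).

f(x) = x³ + 4x² + 6x - 5
f'(x) = 3x² + 8x + 6
x₀ = 1.0

Newton-Raphson formula: x_{n+1} = x_n - f(x_n)/f'(x_n)

Iteration 1:
  f(1.000000) = 6.000000
  f'(1.000000) = 17.000000
  x_1 = 1.000000 - 6.000000/17.000000 = 0.647059
Iteration 2:
  f(0.647059) = 0.828007
  f'(0.647059) = 12.432526
  x_2 = 0.647059 - 0.828007/12.432526 = 0.580459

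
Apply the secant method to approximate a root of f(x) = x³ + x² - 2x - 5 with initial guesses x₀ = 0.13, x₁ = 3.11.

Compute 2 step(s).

f(x) = x³ + x² - 2x - 5
x₀ = 0.13, x₁ = 3.11

Secant formula: x_{n+1} = x_n - f(x_n)(x_n - x_{n-1})/(f(x_n) - f(x_{n-1}))

Iteration 1:
  f(0.130000) = -5.240903
  f(3.110000) = 28.532331
  x_2 = 3.110000 - 28.532331×(3.110000 - 0.130000)/(28.532331 - (-5.240903))
       = 0.592434
Iteration 2:
  f(3.110000) = 28.532331
  f(0.592434) = -5.625959
  x_3 = 0.592434 - (-5.625959)×(0.592434 - 3.110000)/(-5.625959 - 28.532331)
       = 1.007084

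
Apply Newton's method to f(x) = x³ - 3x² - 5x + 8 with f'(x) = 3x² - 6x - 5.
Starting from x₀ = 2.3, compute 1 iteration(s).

f(x) = x³ - 3x² - 5x + 8
f'(x) = 3x² - 6x - 5
x₀ = 2.3

Newton-Raphson formula: x_{n+1} = x_n - f(x_n)/f'(x_n)

Iteration 1:
  f(2.300000) = -7.203000
  f'(2.300000) = -2.930000
  x_1 = 2.300000 - (-7.203000)/(-2.930000) = -0.158362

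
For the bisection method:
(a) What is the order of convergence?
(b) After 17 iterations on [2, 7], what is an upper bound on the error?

(a) Bisection has linear (order 1) convergence; the error is halved each step.

(b) Error bound = (b-a)/2^n = (7 - 2)/2^{17}
    = 5/2^{17}

(a) 1 (linear); (b) error ≤ 3.81e-05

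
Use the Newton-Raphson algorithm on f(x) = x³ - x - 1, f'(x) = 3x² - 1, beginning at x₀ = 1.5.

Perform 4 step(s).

f(x) = x³ - x - 1
f'(x) = 3x² - 1
x₀ = 1.5

Newton-Raphson formula: x_{n+1} = x_n - f(x_n)/f'(x_n)

Iteration 1:
  f(1.500000) = 0.875000
  f'(1.500000) = 5.750000
  x_1 = 1.500000 - 0.875000/5.750000 = 1.347826
Iteration 2:
  f(1.347826) = 0.100682
  f'(1.347826) = 4.449905
  x_2 = 1.347826 - 0.100682/4.449905 = 1.325200
Iteration 3:
  f(1.325200) = 0.002058
  f'(1.325200) = 4.268468
  x_3 = 1.325200 - 0.002058/4.268468 = 1.324718
Iteration 4:
  f(1.324718) = 0.000001
  f'(1.324718) = 4.264635
  x_4 = 1.324718 - 0.000001/4.264635 = 1.324718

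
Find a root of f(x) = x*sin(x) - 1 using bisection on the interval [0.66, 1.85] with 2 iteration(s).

f(x) = x*sin(x) - 1
Initial interval: [0.66, 1.85]

Iteration 1:
  c_1 = (0.660000 + 1.850000)/2 = 1.255000
  f(c_1) = f(1.255000) = 0.192939
  f(a) × f(c) < 0, new interval: [0.660000, 1.255000]
Iteration 2:
  c_2 = (0.660000 + 1.255000)/2 = 0.957500
  f(c_2) = f(0.957500) = -0.216999
  f(a) × f(c) ≥ 0, new interval: [0.957500, 1.255000]

After 2 iteration(s), the approximation is c_2 = 0.957500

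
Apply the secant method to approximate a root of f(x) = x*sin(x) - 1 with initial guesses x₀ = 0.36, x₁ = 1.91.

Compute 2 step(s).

f(x) = x*sin(x) - 1
x₀ = 0.36, x₁ = 1.91

Secant formula: x_{n+1} = x_n - f(x_n)(x_n - x_{n-1})/(f(x_n) - f(x_{n-1}))

Iteration 1:
  f(0.360000) = -0.873181
  f(1.910000) = 0.801168
  x_2 = 1.910000 - 0.801168×(1.910000 - 0.360000)/(0.801168 - (-0.873181))
       = 1.168332
Iteration 2:
  f(1.910000) = 0.801168
  f(1.168332) = 0.074981
  x_3 = 1.168332 - 0.074981×(1.168332 - 1.910000)/(0.074981 - 0.801168)
       = 1.091753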